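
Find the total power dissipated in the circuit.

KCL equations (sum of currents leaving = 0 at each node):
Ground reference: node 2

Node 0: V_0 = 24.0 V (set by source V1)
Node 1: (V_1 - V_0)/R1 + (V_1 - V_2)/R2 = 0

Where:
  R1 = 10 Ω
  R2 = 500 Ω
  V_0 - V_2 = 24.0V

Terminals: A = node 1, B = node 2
Nodal analysis, taking node 2 as the 0 V reference.
Source V1 fixes V_0 = 24 V.
KCL at each unknown node (sum of currents leaving = 0; resistances in Ω):
  Node 1: (V_1 - 24)/10 + (V_1 - 0)/500 = 0
Collecting terms: 0.102 × V_1 = 2.4  =>  V_1 = 23.53 V
Power in each resistor, P = (ΔV)²/R:
  P_R1 = (24 - 23.53)²/10 = 0.02215 W
  P_R2 = (23.53 - 0)²/500 = 1.107 W
P_total = P_R1 + P_R2 = 1.129 W

Final answer: 1.129 W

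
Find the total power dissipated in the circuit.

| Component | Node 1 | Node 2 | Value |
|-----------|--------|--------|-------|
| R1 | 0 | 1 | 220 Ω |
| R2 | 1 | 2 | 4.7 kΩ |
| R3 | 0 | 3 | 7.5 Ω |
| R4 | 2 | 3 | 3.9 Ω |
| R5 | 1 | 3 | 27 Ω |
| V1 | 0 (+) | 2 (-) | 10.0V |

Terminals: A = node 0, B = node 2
Nodal analysis, taking node 2 as the 0 V reference.
Source V1 fixes V_0 = 10 V.
KCL at each unknown node (sum of currents leaving = 0; resistances in Ω):
  Node 1: (V_1 - 10)/220 + (V_1 - 0)/4700 + (V_1 - V_3)/27 = 0
  Node 3: (V_3 - 10)/7.5 + (V_3 - 0)/3.9 + (V_3 - V_1)/27 = 0
Collecting terms (coefficients in siemens):
  0.0418·V_1 - 0.03704·V_3 = 0.04545
  0.4268·V_3 - 0.03704·V_1 = 1.333
Determinant D = (0.0418)(0.4268) - (-0.03704)(-0.03704) = 0.01647
V_1 = [(0.04545)(0.4268) - (-0.03704)(1.333)]/D = 4.177 V
V_3 = [(0.0418)(1.333) - (0.04545)(-0.03704)]/D = 3.487 V
Power in each resistor, P = (ΔV)²/R:
  P_R1 = (10 - 4.177)²/220 = 0.1541 W
  P_R2 = (4.177 - 0)²/4700 = 0.003713 W
  P_R3 = (10 - 3.487)²/7.5 = 5.656 W
  P_R4 = (0 - 3.487)²/3.9 = 3.117 W
  P_R5 = (4.177 - 3.487)²/27 = 0.01766 W
P_total = P_R1 + P_R2 + P_R3 + P_R4 + P_R5 = 8.949 W

Final answer: 8.949 W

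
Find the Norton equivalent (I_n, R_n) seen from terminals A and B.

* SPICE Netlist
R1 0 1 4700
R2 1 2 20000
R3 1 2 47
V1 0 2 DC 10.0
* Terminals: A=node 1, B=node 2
Find the Thévenin equivalent first; then I_n = V_th/R_th and R_n = R_th.
Step 1 — V_th is the open-circuit voltage V_A - V_B (nothing connected across the terminals).
Nodal analysis, taking node 2 as the 0 V reference.
Source V1 fixes V_0 = 10 V.
KCL at each unknown node (sum of currents leaving = 0; resistances in Ω):
  Node 1: (V_1 - 10)/4700 + (V_1 - 0)/20000 + (V_1 - 0)/47 = 0
Collecting terms: 0.02154 × V_1 = 0.002128  =>  V_1 = 0.09878 V
V_th = V_1 - V_2 = 0.09878 - 0 = 0.09878 V
Step 2 — R_th: zero the source — replace V1 by a short circuit (node 2 merges into node 0) — and find the resistance seen between A (node 1) and B (node 0).
Reduce the network between node 1 (A) and node 0 (B) by series/parallel combination:
  Rp1 = R1 ‖ R2 ‖ R3 (parallel, all between nodes 0 and 1) = 1/(1/4700 + 1/20000 + 1/47) = 46.43 Ω
R_th = 46.43 Ω
I_n = V_th/R_th = 0.09878/46.43 = 0.002128 A, and R_n = R_th = 46.43 Ω

Final answer: I_n = 0.002128 A, R_n = 46.43 Ω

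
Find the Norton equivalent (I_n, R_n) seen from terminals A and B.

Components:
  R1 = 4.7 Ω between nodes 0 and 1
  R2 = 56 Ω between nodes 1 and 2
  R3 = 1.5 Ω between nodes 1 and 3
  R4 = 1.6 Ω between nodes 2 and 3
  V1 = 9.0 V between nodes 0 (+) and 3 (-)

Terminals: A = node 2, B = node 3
Find the Thévenin equivalent first; then I_n = V_th/R_th and R_n = R_th.
Step 1 — V_th is the open-circuit voltage V_A - V_B (nothing connected across the terminals).
Nodal analysis, taking node 3 as the 0 V reference.
Source V1 fixes V_0 = 9 V.
KCL at each unknown node (sum of currents leaving = 0; resistances in Ω):
  Node 1: (V_1 - 9)/4.7 + (V_1 - V_2)/56 + (V_1 - 0)/1.5 = 0
  Node 2: (V_2 - V_1)/56 + (V_2 - 0)/1.6 = 0
Collecting terms (coefficients in siemens):
  0.8973·V_1 - 0.01786·V_2 = 1.915
  0.6429·V_2 - 0.01786·V_1 = 0
Determinant D = (0.8973)(0.6429) - (-0.01786)(-0.01786) = 0.5765
V_1 = [(1.915)(0.6429) - (-0.01786)(0)]/D = 2.135 V
V_2 = [(0.8973)(0) - (1.915)(-0.01786)]/D = 0.05931 V
V_th = V_2 - V_3 = 0.05931 - 0 = 0.05931 V
Step 2 — R_th: zero the source — replace V1 by a short circuit (node 3 merges into node 0) — and find the resistance seen between A (node 2) and B (node 0).
Reduce the network between node 2 (A) and node 0 (B) by series/parallel combination:
  Rp1 = R1 ‖ R3 (parallel, both between nodes 0 and 1) = 1/(1/4.7 + 1/1.5) = 1.137 Ω
  Rs1 = R2 + Rp1 (series, joined only at node 1) = 56 + 1.137 = 57.14 Ω
  Rp2 = R4 ‖ Rs1 (parallel, both between nodes 0 and 2) = 1/(1/1.6 + 1/57.14) = 1.556 Ω
R_th = 1.556 Ω
I_n = V_th/R_th = 0.05931/1.556 = 0.03811 A, and R_n = R_th = 1.556 Ω

Final answer: I_n = 0.03811 A, R_n = 1.556 Ω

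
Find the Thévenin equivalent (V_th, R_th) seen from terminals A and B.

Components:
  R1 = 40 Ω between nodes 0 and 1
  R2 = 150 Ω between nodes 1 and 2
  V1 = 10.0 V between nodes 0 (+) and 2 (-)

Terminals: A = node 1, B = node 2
Step 1 — V_th is the open-circuit voltage V_A - V_B (nothing connected across the terminals).
Nodal analysis, taking node 2 as the 0 V reference.
Source V1 fixes V_0 = 10 V.
KCL at each unknown node (sum of currents leaving = 0; resistances in Ω):
  Node 1: (V_1 - 10)/40 + (V_1 - 0)/150 = 0
Collecting terms: 0.03167 × V_1 = 0.25  =>  V_1 = 7.895 V
V_th = V_1 - V_2 = 7.895 - 0 = 7.895 V
Step 2 — R_th: zero the source — replace V1 by a short circuit (node 2 merges into node 0) — and find the resistance seen between A (node 1) and B (node 0).
Reduce the network between node 1 (A) and node 0 (B) by series/parallel combination:
  Rp1 = R1 ‖ R2 (parallel, both between nodes 0 and 1) = 1/(1/40 + 1/150) = 31.58 Ω
R_th = 31.58 Ω

Final answer: V_th = 7.895 V, R_th = 31.58 Ω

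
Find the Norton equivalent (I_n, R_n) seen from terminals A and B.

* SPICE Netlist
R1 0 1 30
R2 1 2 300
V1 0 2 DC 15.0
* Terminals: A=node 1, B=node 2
Find the Thévenin equivalent first; then I_n = V_th/R_th and R_n = R_th.
Step 1 — V_th is the open-circuit voltage V_A - V_B (nothing connected across the terminals).
Nodal analysis, taking node 2 as the 0 V reference.
Source V1 fixes V_0 = 15 V.
KCL at each unknown node (sum of currents leaving = 0; resistances in Ω):
  Node 1: (V_1 - 15)/30 + (V_1 - 0)/300 = 0
Collecting terms: 0.03667 × V_1 = 0.5  =>  V_1 = 13.64 V
V_th = V_1 - V_2 = 13.64 - 0 = 13.64 V
Step 2 — R_th: zero the source — replace V1 by a short circuit (node 2 merges into node 0) — and find the resistance seen between A (node 1) and B (node 0).
Reduce the network between node 1 (A) and node 0 (B) by series/parallel combination:
  Rp1 = R1 ‖ R2 (parallel, both between nodes 0 and 1) = 1/(1/30 + 1/300) = 27.27 Ω
R_th = 27.27 Ω
I_n = V_th/R_th = 13.64/27.27 = 0.5 A, and R_n = R_th = 27.27 Ω

Final answer: I_n = 0.5 A, R_n = 27.27 Ω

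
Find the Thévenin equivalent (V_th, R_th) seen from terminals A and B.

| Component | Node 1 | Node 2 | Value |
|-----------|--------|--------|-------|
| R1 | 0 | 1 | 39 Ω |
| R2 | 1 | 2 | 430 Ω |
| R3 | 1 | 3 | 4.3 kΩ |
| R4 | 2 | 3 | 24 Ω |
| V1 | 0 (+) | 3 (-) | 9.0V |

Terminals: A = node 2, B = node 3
Step 1 — V_th is the open-circuit voltage V_A - V_B (nothing connected across the terminals).
Nodal analysis, taking node 3 as the 0 V reference.
Source V1 fixes V_0 = 9 V.
KCL at each unknown node (sum of currents leaving = 0; resistances in Ω):
  Node 1: (V_1 - 9)/39 + (V_1 - V_2)/430 + (V_1 - 0)/4300 = 0
  Node 2: (V_2 - V_1)/430 + (V_2 - 0)/24 = 0
Collecting terms (coefficients in siemens):
  0.0282·V_1 - 0.002326·V_2 = 0.2308
  0.04399·V_2 - 0.002326·V_1 = 0
Determinant D = (0.0282)(0.04399) - (-0.002326)(-0.002326) = 0.001235
V_1 = [(0.2308)(0.04399) - (-0.002326)(0)]/D = 8.219 V
V_2 = [(0.0282)(0) - (0.2308)(-0.002326)]/D = 0.4345 V
V_th = V_2 - V_3 = 0.4345 - 0 = 0.4345 V
Step 2 — R_th: zero the source — replace V1 by a short circuit (node 3 merges into node 0) — and find the resistance seen between A (node 2) and B (node 0).
Reduce the network between node 2 (A) and node 0 (B) by series/parallel combination:
  Rp1 = R1 ‖ R3 (parallel, both between nodes 0 and 1) = 1/(1/39 + 1/4300) = 38.65 Ω
  Rs1 = R2 + Rp1 (series, joined only at node 1) = 430 + 38.65 = 468.6 Ω
  Rp2 = R4 ‖ Rs1 (parallel, both between nodes 0 and 2) = 1/(1/24 + 1/468.6) = 22.83 Ω
R_th = 22.83 Ω

Final answer: V_th = 0.4345 V, R_th = 22.83 Ω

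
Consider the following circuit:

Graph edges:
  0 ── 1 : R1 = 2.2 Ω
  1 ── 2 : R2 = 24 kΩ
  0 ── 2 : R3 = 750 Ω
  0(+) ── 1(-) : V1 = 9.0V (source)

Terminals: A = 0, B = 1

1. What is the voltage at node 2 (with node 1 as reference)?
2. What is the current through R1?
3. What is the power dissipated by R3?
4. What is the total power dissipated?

Nodal analysis, taking node 1 as the 0 V reference.
Source V1 fixes V_0 = 9 V.
KCL at each unknown node (sum of currents leaving = 0; resistances in Ω):
  Node 2: (V_2 - 0)/24000 + (V_2 - 9)/750 = 0
Collecting terms: 0.001375 × V_2 = 0.012  =>  V_2 = 8.727 V
Part 1:
  Read off the nodal solution: V_2 = 8.727 V
Part 2:
  I_R1 = (V_0 - V_1)/R1 = (9 - 0)/2.2 = 4.091 A
  Magnitude: I_R1 = 4.091 A
Part 3:
  I_R3 = (V_0 - V_2)/R3 = (9 - 8.727)/750 = 0.0003636 A
  P_R3 = I_R3² × R3 = (0.0003636)² × 750 = 0.00009917 W
Part 4:
  Power in each resistor, P = (ΔV)²/R:
    P_R1 = (9 - 0)²/2.2 = 36.82 W
    P_R2 = (0 - 8.727)²/24000 = 0.003174 W
    P_R3 = (9 - 8.727)²/750 = 0.00009917 W
  P_total = P_R1 + P_R2 + P_R3 = 36.82 W

Final answers:
1. V_2 = 8.727 V
2. I_R1 = 4.091 A
3. P_R3 = 9.917e-05 W
4. P_total = 36.82 W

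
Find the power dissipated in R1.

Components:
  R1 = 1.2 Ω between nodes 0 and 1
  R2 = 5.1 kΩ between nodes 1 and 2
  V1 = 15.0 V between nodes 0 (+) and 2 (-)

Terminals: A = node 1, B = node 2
Nodal analysis, taking node 2 as the 0 V reference.
Source V1 fixes V_0 = 15 V.
KCL at each unknown node (sum of currents leaving = 0; resistances in Ω):
  Node 1: (V_1 - 15)/1.2 + (V_1 - 0)/5100 = 0
Collecting terms: 0.8335 × V_1 = 12.5  =>  V_1 = 15 V
I_R1 = (V_0 - V_1)/R1 = (15 - 15)/1.2 = 0.00294 A
P_R1 = I_R1² × R1 = (0.00294)² × 1.2 = 0.00001038 W

Final answer: 1.038e-05 W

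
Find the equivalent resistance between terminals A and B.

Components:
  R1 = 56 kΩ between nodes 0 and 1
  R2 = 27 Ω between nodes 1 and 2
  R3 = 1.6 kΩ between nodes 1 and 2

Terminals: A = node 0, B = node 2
Reduce the network between node 0 (A) and node 2 (B) by series/parallel combination:
  Rp1 = R2 ‖ R3 (parallel, both between nodes 1 and 2) = 1/(1/27 + 1/1600) = 26.55 Ω
  Rs1 = R1 + Rp1 (series, joined only at node 1) = 56000 + 26.55 = 56030 Ω
R_eq = 56.03 kΩ

Final answer: 56.03 kΩ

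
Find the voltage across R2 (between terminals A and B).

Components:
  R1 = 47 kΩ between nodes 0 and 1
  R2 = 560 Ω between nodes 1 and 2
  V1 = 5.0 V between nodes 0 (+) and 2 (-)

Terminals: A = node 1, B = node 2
R1 and R2 are in series across V1 (node 0 → node 1 → node 2), and the output A–B is taken across R2, so this is a voltage divider.
Series current: I = V1/(R1 + R2) = 5/(47000 + 560) = 5/47560 = 0.0001051 A
V_R2 = I × R2 = V1 × R2/(R1 + R2) = 5 × 560/47560 = 0.05887 V

Final answer: 0.05887 V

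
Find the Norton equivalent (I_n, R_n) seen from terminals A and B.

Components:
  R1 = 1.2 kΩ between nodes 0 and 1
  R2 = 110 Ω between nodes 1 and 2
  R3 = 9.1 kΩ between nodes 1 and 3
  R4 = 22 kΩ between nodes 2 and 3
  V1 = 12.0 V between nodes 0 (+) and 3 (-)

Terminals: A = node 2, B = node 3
Find the Thévenin equivalent first; then I_n = V_th/R_th and R_n = R_th.
Step 1 — V_th is the open-circuit voltage V_A - V_B (nothing connected across the terminals).
Nodal analysis, taking node 3 as the 0 V reference.
Source V1 fixes V_0 = 12 V.
KCL at each unknown node (sum of currents leaving = 0; resistances in Ω):
  Node 1: (V_1 - 12)/1200 + (V_1 - V_2)/110 + (V_1 - 0)/9100 = 0
  Node 2: (V_2 - V_1)/110 + (V_2 - 0)/22000 = 0
Collecting terms (coefficients in siemens):
  0.01003·V_1 - 0.009091·V_2 = 0.01
  0.009136·V_2 - 0.009091·V_1 = 0
Determinant D = (0.01003)(0.009136) - (-0.009091)(-0.009091) = 0.000009031
V_1 = [(0.01)(0.009136) - (-0.009091)(0)]/D = 10.12 V
V_2 = [(0.01003)(0) - (0.01)(-0.009091)]/D = 10.07 V
V_th = V_2 - V_3 = 10.07 - 0 = 10.07 V
Step 2 — R_th: zero the source — replace V1 by a short circuit (node 3 merges into node 0) — and find the resistance seen between A (node 2) and B (node 0).
Reduce the network between node 2 (A) and node 0 (B) by series/parallel combination:
  Rp1 = R1 ‖ R3 (parallel, both between nodes 0 and 1) = 1/(1/1200 + 1/9100) = 1060 Ω
  Rs1 = R2 + Rp1 (series, joined only at node 1) = 110 + 1060 = 1170 Ω
  Rp2 = R4 ‖ Rs1 (parallel, both between nodes 0 and 2) = 1/(1/22000 + 1/1170) = 1111 Ω
R_th = 1.111 kΩ
I_n = V_th/R_th = 10.07/1111 = 0.00906 A, and R_n = R_th = 1.111 kΩ

Final answer: I_n = 0.00906 A, R_n = 1.111 kΩ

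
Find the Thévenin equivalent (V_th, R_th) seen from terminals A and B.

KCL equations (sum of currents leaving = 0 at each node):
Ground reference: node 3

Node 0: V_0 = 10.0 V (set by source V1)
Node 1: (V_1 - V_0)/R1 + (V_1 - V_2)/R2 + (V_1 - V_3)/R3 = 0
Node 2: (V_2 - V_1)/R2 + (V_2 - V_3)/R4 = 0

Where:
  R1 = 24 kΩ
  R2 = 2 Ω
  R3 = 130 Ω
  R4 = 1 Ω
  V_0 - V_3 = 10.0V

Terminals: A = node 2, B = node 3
Step 1 — V_th is the open-circuit voltage V_A - V_B (nothing connected across the terminals).
Nodal analysis, taking node 3 as the 0 V reference.
Source V1 fixes V_0 = 10 V.
KCL at each unknown node (sum of currents leaving = 0; resistances in Ω):
  Node 1: (V_1 - 10)/24000 + (V_1 - V_2)/2 + (V_1 - 0)/130 = 0
  Node 2: (V_2 - V_1)/2 + (V_2 - 0)/1 = 0
Collecting terms (coefficients in siemens):
  0.5077·V_1 - 0.5·V_2 = 0.0004167
  1.5·V_2 - 0.5·V_1 = 0
Determinant D = (0.5077)(1.5) - (-0.5)(-0.5) = 0.5116
V_1 = [(0.0004167)(1.5) - (-0.5)(0)]/D = 0.001222 V
V_2 = [(0.5077)(0) - (0.0004167)(-0.5)]/D = 0.0004072 V
V_th = V_2 - V_3 = 0.0004072 - 0 = 0.0004072 V
Step 2 — R_th: zero the source — replace V1 by a short circuit (node 3 merges into node 0) — and find the resistance seen between A (node 2) and B (node 0).
Reduce the network between node 2 (A) and node 0 (B) by series/parallel combination:
  Rp1 = R1 ‖ R3 (parallel, both between nodes 0 and 1) = 1/(1/24000 + 1/130) = 129.3 Ω
  Rs1 = R2 + Rp1 (series, joined only at node 1) = 2 + 129.3 = 131.3 Ω
  Rp2 = R4 ‖ Rs1 (parallel, both between nodes 0 and 2) = 1/(1/1 + 1/131.3) = 0.9924 Ω
R_th = 0.9924 Ω

Final answer: V_th = 0.0004072 V, R_th = 0.9924 Ω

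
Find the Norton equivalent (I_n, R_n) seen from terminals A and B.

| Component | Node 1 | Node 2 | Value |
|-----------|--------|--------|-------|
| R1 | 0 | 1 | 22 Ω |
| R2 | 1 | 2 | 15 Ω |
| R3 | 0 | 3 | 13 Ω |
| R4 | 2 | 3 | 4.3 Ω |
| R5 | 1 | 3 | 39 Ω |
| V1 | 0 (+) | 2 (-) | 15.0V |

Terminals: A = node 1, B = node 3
Find the Thévenin equivalent first; then I_n = V_th/R_th and R_n = R_th.
Step 1 — V_th is the open-circuit voltage V_A - V_B (nothing connected across the terminals).
Nodal analysis, taking node 2 as the 0 V reference.
Source V1 fixes V_0 = 15 V.
KCL at each unknown node (sum of currents leaving = 0; resistances in Ω):
  Node 1: (V_1 - 15)/22 + (V_1 - 0)/15 + (V_1 - V_3)/39 = 0
  Node 3: (V_3 - 15)/13 + (V_3 - 0)/4.3 + (V_3 - V_1)/39 = 0
Collecting terms (coefficients in siemens):
  0.1378·V_1 - 0.02564·V_3 = 0.6818
  0.3351·V_3 - 0.02564·V_1 = 1.154
Determinant D = (0.1378)(0.3351) - (-0.02564)(-0.02564) = 0.04551
V_1 = [(0.6818)(0.3351) - (-0.02564)(1.154)]/D = 5.671 V
V_3 = [(0.1378)(1.154) - (0.6818)(-0.02564)]/D = 3.877 V
V_th = V_1 - V_3 = 5.671 - 3.877 = 1.794 V
Step 2 — R_th: zero the source — replace V1 by a short circuit (node 2 merges into node 0) — and find the resistance seen between A (node 1) and B (node 3).
Reduce the network between node 1 (A) and node 3 (B) by series/parallel combination:
  Rp1 = R1 ‖ R2 (parallel, both between nodes 0 and 1) = 1/(1/22 + 1/15) = 8.919 Ω
  Rp2 = R3 ‖ R4 (parallel, both between nodes 0 and 3) = 1/(1/13 + 1/4.3) = 3.231 Ω
  Rs1 = Rp1 + Rp2 (series, joined only at node 0) = 8.919 + 3.231 = 12.15 Ω
  Rp3 = R5 ‖ Rs1 (parallel, both between nodes 1 and 3) = 1/(1/39 + 1/12.15) = 9.264 Ω
R_th = 9.264 Ω
I_n = V_th/R_th = 1.794/9.264 = 0.1936 A, and R_n = R_th = 9.264 Ω

Final answer: I_n = 0.1936 A, R_n = 9.264 Ω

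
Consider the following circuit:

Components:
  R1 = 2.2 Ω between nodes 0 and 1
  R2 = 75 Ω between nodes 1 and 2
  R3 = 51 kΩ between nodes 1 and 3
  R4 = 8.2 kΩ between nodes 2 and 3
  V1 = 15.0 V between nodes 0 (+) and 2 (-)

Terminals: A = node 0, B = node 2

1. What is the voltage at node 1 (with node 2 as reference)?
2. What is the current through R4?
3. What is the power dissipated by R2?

Nodal analysis, taking node 2 as the 0 V reference.
Source V1 fixes V_0 = 15 V.
KCL at each unknown node (sum of currents leaving = 0; resistances in Ω):
  Node 1: (V_1 - 15)/2.2 + (V_1 - 0)/75 + (V_1 - V_3)/51000 = 0
  Node 3: (V_3 - V_1)/51000 + (V_3 - 0)/8200 = 0
Collecting terms (coefficients in siemens):
  0.4679·V_1 - 0.00001961·V_3 = 6.818
  0.0001416·V_3 - 0.00001961·V_1 = 0
Determinant D = (0.4679)(0.0001416) - (-0.00001961)(-0.00001961) = 0.00006623
V_1 = [(6.818)(0.0001416) - (-0.00001961)(0)]/D = 14.57 V
V_3 = [(0.4679)(0) - (6.818)(-0.00001961)]/D = 2.018 V
Part 1:
  Read off the nodal solution: V_1 = 14.57 V
Part 2:
  I_R4 = (V_2 - V_3)/R4 = (0 - 2.018)/8200 = -0.0002461 A
  Magnitude: I_R4 = 0.0002461 A
Part 3:
  I_R2 = (V_1 - V_2)/R2 = (14.57 - 0)/75 = 0.1943 A
  P_R2 = I_R2² × R2 = (0.1943)² × 75 = 2.831 W

Final answers:
1. V_1 = 14.57 V
2. I_R4 = 0.0002461 A
3. P_R2 = 2.831 W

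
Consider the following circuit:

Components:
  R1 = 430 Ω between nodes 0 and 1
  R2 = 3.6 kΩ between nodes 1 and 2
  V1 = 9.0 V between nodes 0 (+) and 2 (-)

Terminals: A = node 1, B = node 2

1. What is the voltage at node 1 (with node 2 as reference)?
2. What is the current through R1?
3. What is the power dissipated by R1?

Nodal analysis, taking node 2 as the 0 V reference.
Source V1 fixes V_0 = 9 V.
KCL at each unknown node (sum of currents leaving = 0; resistances in Ω):
  Node 1: (V_1 - 9)/430 + (V_1 - 0)/3600 = 0
Collecting terms: 0.002603 × V_1 = 0.02093  =>  V_1 = 8.04 V
Part 1:
  Read off the nodal solution: V_1 = 8.04 V
Part 2:
  I_R1 = (V_0 - V_1)/R1 = (9 - 8.04)/430 = 0.002233 A
  Magnitude: I_R1 = 0.002233 A
Part 3:
  I_R1 = (V_0 - V_1)/R1 = (9 - 8.04)/430 = 0.002233 A
  P_R1 = I_R1² × R1 = (0.002233)² × 430 = 0.002145 W

Final answers:
1. V_1 = 8.04 V
2. I_R1 = 0.002233 A
3. P_R1 = 0.002145 W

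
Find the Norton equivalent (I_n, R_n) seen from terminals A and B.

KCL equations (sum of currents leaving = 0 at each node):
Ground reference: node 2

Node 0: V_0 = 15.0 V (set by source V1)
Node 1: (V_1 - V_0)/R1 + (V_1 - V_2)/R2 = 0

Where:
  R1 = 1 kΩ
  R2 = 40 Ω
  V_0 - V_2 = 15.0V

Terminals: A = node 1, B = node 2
Find the Thévenin equivalent first; then I_n = V_th/R_th and R_n = R_th.
Step 1 — V_th is the open-circuit voltage V_A - V_B (nothing connected across the terminals).
Nodal analysis, taking node 2 as the 0 V reference.
Source V1 fixes V_0 = 15 V.
KCL at each unknown node (sum of currents leaving = 0; resistances in Ω):
  Node 1: (V_1 - 15)/1000 + (V_1 - 0)/40 = 0
Collecting terms: 0.026 × V_1 = 0.015  =>  V_1 = 0.5769 V
V_th = V_1 - V_2 = 0.5769 - 0 = 0.5769 V
Step 2 — R_th: zero the source — replace V1 by a short circuit (node 2 merges into node 0) — and find the resistance seen between A (node 1) and B (node 0).
Reduce the network between node 1 (A) and node 0 (B) by series/parallel combination:
  Rp1 = R1 ‖ R2 (parallel, both between nodes 0 and 1) = 1/(1/1000 + 1/40) = 38.46 Ω
R_th = 38.46 Ω
I_n = V_th/R_th = 0.5769/38.46 = 0.015 A, and R_n = R_th = 38.46 Ω

Final answer: I_n = 0.015 A, R_n = 38.46 Ω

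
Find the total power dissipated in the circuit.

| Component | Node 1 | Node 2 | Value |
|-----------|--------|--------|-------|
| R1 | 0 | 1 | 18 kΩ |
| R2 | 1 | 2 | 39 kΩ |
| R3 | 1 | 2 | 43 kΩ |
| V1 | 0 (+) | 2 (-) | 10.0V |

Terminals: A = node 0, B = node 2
Nodal analysis, taking node 2 as the 0 V reference.
Source V1 fixes V_0 = 10 V.
KCL at each unknown node (sum of currents leaving = 0; resistances in Ω):
  Node 1: (V_1 - 10)/18000 + (V_1 - 0)/39000 + (V_1 - 0)/43000 = 0
Collecting terms: 0.0001045 × V_1 = 0.0005556  =>  V_1 = 5.319 V
Power in each resistor, P = (ΔV)²/R:
  P_R1 = (10 - 5.319)²/18000 = 0.001217 W
  P_R2 = (5.319 - 0)²/39000 = 0.0007254 W
  P_R3 = (5.319 - 0)²/43000 = 0.0006579 W
P_total = P_R1 + P_R2 + P_R3 = 0.002601 W

Final answer: 0.002601 W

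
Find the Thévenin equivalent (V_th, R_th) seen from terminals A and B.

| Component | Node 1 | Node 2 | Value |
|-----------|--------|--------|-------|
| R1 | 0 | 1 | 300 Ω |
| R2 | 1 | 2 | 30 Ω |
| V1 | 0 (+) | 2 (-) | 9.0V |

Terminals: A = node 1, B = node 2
Step 1 — V_th is the open-circuit voltage V_A - V_B (nothing connected across the terminals).
Nodal analysis, taking node 2 as the 0 V reference.
Source V1 fixes V_0 = 9 V.
KCL at each unknown node (sum of currents leaving = 0; resistances in Ω):
  Node 1: (V_1 - 9)/300 + (V_1 - 0)/30 = 0
Collecting terms: 0.03667 × V_1 = 0.03  =>  V_1 = 0.8182 V
V_th = V_1 - V_2 = 0.8182 - 0 = 0.8182 V
Step 2 — R_th: zero the source — replace V1 by a short circuit (node 2 merges into node 0) — and find the resistance seen between A (node 1) and B (node 0).
Reduce the network between node 1 (A) and node 0 (B) by series/parallel combination:
  Rp1 = R1 ‖ R2 (parallel, both between nodes 0 and 1) = 1/(1/300 + 1/30) = 27.27 Ω
R_th = 27.27 Ω

Final answer: V_th = 0.8182 V, R_th = 27.27 Ω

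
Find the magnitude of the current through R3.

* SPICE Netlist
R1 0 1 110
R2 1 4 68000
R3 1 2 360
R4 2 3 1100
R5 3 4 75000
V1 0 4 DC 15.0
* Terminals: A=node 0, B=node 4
Nodal analysis, taking node 4 as the 0 V reference.
Source V1 fixes V_0 = 15 V.
KCL at each unknown node (sum of currents leaving = 0; resistances in Ω):
  Node 1: (V_1 - 15)/110 + (V_1 - 0)/68000 + (V_1 - V_2)/360 = 0
  Node 2: (V_2 - V_1)/360 + (V_2 - V_3)/1100 = 0
  Node 3: (V_3 - V_2)/1100 + (V_3 - 0)/75000 = 0
Collecting terms (coefficients in siemens):
  0.01188·V_1 - 0.002778·V_2 = 0.1364
  0.003687·V_2 - 0.002778·V_1 - 0.0009091·V_3 = 0
  0.0009224·V_3 - 0.0009091·V_2 = 0
Solving these 3 simultaneous equations (Gaussian elimination) gives:
  V_1 = 14.95 V, V_2 = 14.88 V, V_3 = 14.67 V
I_R3 = (V_1 - V_2)/R3 = (14.95 - 14.88)/360 = 0.0001956 A
|I_R3| = 0.0001956 A

Final answer: |I_R3| = 0.0001956 A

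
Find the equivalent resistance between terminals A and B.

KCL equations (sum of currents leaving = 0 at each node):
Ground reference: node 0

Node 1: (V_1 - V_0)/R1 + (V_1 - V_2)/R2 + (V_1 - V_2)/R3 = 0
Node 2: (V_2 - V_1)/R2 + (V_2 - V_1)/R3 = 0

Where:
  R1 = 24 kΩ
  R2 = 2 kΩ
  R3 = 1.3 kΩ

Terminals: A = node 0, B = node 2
Reduce the network between node 0 (A) and node 2 (B) by series/parallel combination:
  Rp1 = R2 ‖ R3 (parallel, both between nodes 1 and 2) = 1/(1/2000 + 1/1300) = 787.9 Ω
  Rs1 = R1 + Rp1 (series, joined only at node 1) = 24000 + 787.9 = 24790 Ω
R_eq = 24.79 kΩ

Final answer: 24.79 kΩ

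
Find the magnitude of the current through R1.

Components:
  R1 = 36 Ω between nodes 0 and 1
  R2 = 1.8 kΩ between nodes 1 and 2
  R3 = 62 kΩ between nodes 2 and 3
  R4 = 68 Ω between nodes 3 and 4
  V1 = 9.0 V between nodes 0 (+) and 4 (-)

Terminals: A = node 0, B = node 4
Nodal analysis, taking node 4 as the 0 V reference.
Source V1 fixes V_0 = 9 V.
KCL at each unknown node (sum of currents leaving = 0; resistances in Ω):
  Node 1: (V_1 - 9)/36 + (V_1 - V_2)/1800 = 0
  Node 2: (V_2 - V_1)/1800 + (V_2 - V_3)/62000 = 0
  Node 3: (V_3 - V_2)/62000 + (V_3 - 0)/68 = 0
Collecting terms (coefficients in siemens):
  0.02833·V_1 - 0.0005556·V_2 = 0.25
  0.0005717·V_2 - 0.0005556·V_1 - 0.00001613·V_3 = 0
  0.01472·V_3 - 0.00001613·V_2 = 0
Solving these 3 simultaneous equations (Gaussian elimination) gives:
  V_1 = 8.995 V, V_2 = 8.741 V, V_3 = 0.009577 V
I_R1 = (V_0 - V_1)/R1 = (9 - 8.995)/36 = 0.0001408 A
|I_R1| = 0.0001408 A

Final answer: |I_R1| = 0.0001408 A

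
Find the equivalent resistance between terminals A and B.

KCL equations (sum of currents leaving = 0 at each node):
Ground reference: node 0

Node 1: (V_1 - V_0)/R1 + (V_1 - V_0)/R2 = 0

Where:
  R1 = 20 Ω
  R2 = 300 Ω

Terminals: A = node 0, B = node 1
Reduce the network between node 0 (A) and node 1 (B) by series/parallel combination:
  Rp1 = R1 ‖ R2 (parallel, both between nodes 0 and 1) = 1/(1/20 + 1/300) = 18.75 Ω
R_eq = 18.75 Ω

Final answer: 18.75 Ω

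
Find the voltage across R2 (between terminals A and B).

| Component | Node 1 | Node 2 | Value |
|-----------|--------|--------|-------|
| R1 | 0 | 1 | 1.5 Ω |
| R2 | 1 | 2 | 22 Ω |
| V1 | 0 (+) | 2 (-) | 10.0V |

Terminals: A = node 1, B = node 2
R1 and R2 are in series across V1 (node 0 → node 1 → node 2), and the output A–B is taken across R2, so this is a voltage divider.
Series current: I = V1/(R1 + R2) = 10/(1.5 + 22) = 10/23.5 = 0.4255 A
V_R2 = I × R2 = V1 × R2/(R1 + R2) = 10 × 22/23.5 = 9.362 V

Final answer: 9.362 V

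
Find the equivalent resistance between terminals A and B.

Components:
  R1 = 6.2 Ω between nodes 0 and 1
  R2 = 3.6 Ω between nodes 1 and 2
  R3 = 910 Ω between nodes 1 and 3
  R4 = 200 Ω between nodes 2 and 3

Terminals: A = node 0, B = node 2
Reduce the network between node 0 (A) and node 2 (B) by series/parallel combination:
  Rs1 = R3 + R4 (series, joined only at node 3) = 910 + 200 = 1110 Ω
  Rp1 = R2 ‖ Rs1 (parallel, both between nodes 1 and 2) = 1/(1/3.6 + 1/1110) = 3.588 Ω
  Rs2 = R1 + Rp1 (series, joined only at node 1) = 6.2 + 3.588 = 9.788 Ω
R_eq = 9.788 Ω

Final answer: 9.788 Ω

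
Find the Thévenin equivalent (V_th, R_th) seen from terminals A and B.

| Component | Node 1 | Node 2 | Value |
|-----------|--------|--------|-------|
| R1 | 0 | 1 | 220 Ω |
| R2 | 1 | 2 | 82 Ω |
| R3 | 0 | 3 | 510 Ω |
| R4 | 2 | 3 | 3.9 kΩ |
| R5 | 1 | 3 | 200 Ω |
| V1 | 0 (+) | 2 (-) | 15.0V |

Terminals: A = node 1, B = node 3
Step 1 — V_th is the open-circuit voltage V_A - V_B (nothing connected across the terminals).
Nodal analysis, taking node 2 as the 0 V reference.
Source V1 fixes V_0 = 15 V.
KCL at each unknown node (sum of currents leaving = 0; resistances in Ω):
  Node 1: (V_1 - 15)/220 + (V_1 - 0)/82 + (V_1 - V_3)/200 = 0
  Node 3: (V_3 - 15)/510 + (V_3 - 0)/3900 + (V_3 - V_1)/200 = 0
Collecting terms (coefficients in siemens):
  0.02174·V_1 - 0.005·V_3 = 0.06818
  0.007217·V_3 - 0.005·V_1 = 0.02941
Determinant D = (0.02174)(0.007217) - (-0.005)(-0.005) = 0.0001319
V_1 = [(0.06818)(0.007217) - (-0.005)(0.02941)]/D = 4.845 V
V_3 = [(0.02174)(0.02941) - (0.06818)(-0.005)]/D = 7.432 V
V_th = V_1 - V_3 = 4.845 - 7.432 = -2.587 V
Step 2 — R_th: zero the source — replace V1 by a short circuit (node 2 merges into node 0) — and find the resistance seen between A (node 1) and B (node 3).
Reduce the network between node 1 (A) and node 3 (B) by series/parallel combination:
  Rp1 = R1 ‖ R2 (parallel, both between nodes 0 and 1) = 1/(1/220 + 1/82) = 59.74 Ω
  Rp2 = R3 ‖ R4 (parallel, both between nodes 0 and 3) = 1/(1/510 + 1/3900) = 451 Ω
  Rs1 = Rp1 + Rp2 (series, joined only at node 0) = 59.74 + 451 = 510.8 Ω
  Rp3 = R5 ‖ Rs1 (parallel, both between nodes 1 and 3) = 1/(1/200 + 1/510.8) = 143.7 Ω
R_th = 143.7 Ω

Final answer: V_th = -2.587 V, R_th = 143.7 Ω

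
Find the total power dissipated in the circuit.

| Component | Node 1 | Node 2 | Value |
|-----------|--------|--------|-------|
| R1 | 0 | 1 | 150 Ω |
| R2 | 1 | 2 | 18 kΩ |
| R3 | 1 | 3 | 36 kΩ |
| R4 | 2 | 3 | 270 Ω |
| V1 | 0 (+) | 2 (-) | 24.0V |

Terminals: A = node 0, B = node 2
Nodal analysis, taking node 2 as the 0 V reference.
Source V1 fixes V_0 = 24 V.
KCL at each unknown node (sum of currents leaving = 0; resistances in Ω):
  Node 1: (V_1 - 24)/150 + (V_1 - 0)/18000 + (V_1 - V_3)/36000 = 0
  Node 3: (V_3 - V_1)/36000 + (V_3 - 0)/270 = 0
Collecting terms (coefficients in siemens):
  0.00675·V_1 - 0.00002778·V_3 = 0.16
  0.003731·V_3 - 0.00002778·V_1 = 0
Determinant D = (0.00675)(0.003731) - (-0.00002778)(-0.00002778) = 0.00002519
V_1 = [(0.16)(0.003731) - (-0.00002778)(0)]/D = 23.7 V
V_3 = [(0.00675)(0) - (0.16)(-0.00002778)]/D = 0.1765 V
Power in each resistor, P = (ΔV)²/R:
  P_R1 = (24 - 23.7)²/150 = 0.0005824 W
  P_R2 = (23.7 - 0)²/18000 = 0.03122 W
  P_R3 = (23.7 - 0.1765)²/36000 = 0.01538 W
  P_R4 = (0 - 0.1765)²/270 = 0.0001153 W
P_total = P_R1 + P_R2 + P_R3 + P_R4 = 0.04729 W

Final answer: 0.04729 W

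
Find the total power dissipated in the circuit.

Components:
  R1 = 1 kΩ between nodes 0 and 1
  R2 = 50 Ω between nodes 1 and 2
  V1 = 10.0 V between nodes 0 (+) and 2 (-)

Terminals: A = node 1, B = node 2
Nodal analysis, taking node 2 as the 0 V reference.
Source V1 fixes V_0 = 10 V.
KCL at each unknown node (sum of currents leaving = 0; resistances in Ω):
  Node 1: (V_1 - 10)/1000 + (V_1 - 0)/50 = 0
Collecting terms: 0.021 × V_1 = 0.01  =>  V_1 = 0.4762 V
Power in each resistor, P = (ΔV)²/R:
  P_R1 = (10 - 0.4762)²/1000 = 0.0907 W
  P_R2 = (0.4762 - 0)²/50 = 0.004535 W
P_total = P_R1 + P_R2 = 0.09524 W

Final answer: 0.09524 W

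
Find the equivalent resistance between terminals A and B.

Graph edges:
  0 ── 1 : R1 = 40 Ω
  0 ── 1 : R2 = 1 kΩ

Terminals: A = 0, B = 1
Reduce the network between node 0 (A) and node 1 (B) by series/parallel combination:
  Rp1 = R1 ‖ R2 (parallel, both between nodes 0 and 1) = 1/(1/40 + 1/1000) = 38.46 Ω
R_eq = 38.46 Ω

Final answer: 38.46 Ω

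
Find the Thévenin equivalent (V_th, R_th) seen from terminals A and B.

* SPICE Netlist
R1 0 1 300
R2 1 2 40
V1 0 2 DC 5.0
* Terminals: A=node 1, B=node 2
Step 1 — V_th is the open-circuit voltage V_A - V_B (nothing connected across the terminals).
Nodal analysis, taking node 2 as the 0 V reference.
Source V1 fixes V_0 = 5 V.
KCL at each unknown node (sum of currents leaving = 0; resistances in Ω):
  Node 1: (V_1 - 5)/300 + (V_1 - 0)/40 = 0
Collecting terms: 0.02833 × V_1 = 0.01667  =>  V_1 = 0.5882 V
V_th = V_1 - V_2 = 0.5882 - 0 = 0.5882 V
Step 2 — R_th: zero the source — replace V1 by a short circuit (node 2 merges into node 0) — and find the resistance seen between A (node 1) and B (node 0).
Reduce the network between node 1 (A) and node 0 (B) by series/parallel combination:
  Rp1 = R1 ‖ R2 (parallel, both between nodes 0 and 1) = 1/(1/300 + 1/40) = 35.29 Ω
R_th = 35.29 Ω

Final answer: V_th = 0.5882 V, R_th = 35.29 Ω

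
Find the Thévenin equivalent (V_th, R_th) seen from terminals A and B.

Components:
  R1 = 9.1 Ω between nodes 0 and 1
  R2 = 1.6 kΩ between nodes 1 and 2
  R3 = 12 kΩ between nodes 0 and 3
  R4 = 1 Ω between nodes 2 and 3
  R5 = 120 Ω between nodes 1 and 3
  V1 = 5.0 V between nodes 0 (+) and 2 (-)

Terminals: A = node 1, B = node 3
Step 1 — V_th is the open-circuit voltage V_A - V_B (nothing connected across the terminals).
Nodal analysis, taking node 2 as the 0 V reference.
Source V1 fixes V_0 = 5 V.
KCL at each unknown node (sum of currents leaving = 0; resistances in Ω):
  Node 1: (V_1 - 5)/9.1 + (V_1 - 0)/1600 + (V_1 - V_3)/120 = 0
  Node 3: (V_3 - 5)/12000 + (V_3 - 0)/1 + (V_3 - V_1)/120 = 0
Collecting terms (coefficients in siemens):
  0.1188·V_1 - 0.008333·V_3 = 0.5495
  1.008·V_3 - 0.008333·V_1 = 0.0004167
Determinant D = (0.1188)(1.008) - (-0.008333)(-0.008333) = 0.1198
V_1 = [(0.5495)(1.008) - (-0.008333)(0.0004167)]/D = 4.626 V
V_3 = [(0.1188)(0.0004167) - (0.5495)(-0.008333)]/D = 0.03864 V
V_th = V_1 - V_3 = 4.626 - 0.03864 = 4.587 V
Step 2 — R_th: zero the source — replace V1 by a short circuit (node 2 merges into node 0) — and find the resistance seen between A (node 1) and B (node 3).
Reduce the network between node 1 (A) and node 3 (B) by series/parallel combination:
  Rp1 = R1 ‖ R2 (parallel, both between nodes 0 and 1) = 1/(1/9.1 + 1/1600) = 9.049 Ω
  Rp2 = R3 ‖ R4 (parallel, both between nodes 0 and 3) = 1/(1/12000 + 1/1) = 0.9999 Ω
  Rs1 = Rp1 + Rp2 (series, joined only at node 0) = 9.049 + 0.9999 = 10.05 Ω
  Rp3 = R5 ‖ Rs1 (parallel, both between nodes 1 and 3) = 1/(1/120 + 1/10.05) = 9.272 Ω
R_th = 9.272 Ω

Final answer: V_th = 4.587 V, R_th = 9.272 Ω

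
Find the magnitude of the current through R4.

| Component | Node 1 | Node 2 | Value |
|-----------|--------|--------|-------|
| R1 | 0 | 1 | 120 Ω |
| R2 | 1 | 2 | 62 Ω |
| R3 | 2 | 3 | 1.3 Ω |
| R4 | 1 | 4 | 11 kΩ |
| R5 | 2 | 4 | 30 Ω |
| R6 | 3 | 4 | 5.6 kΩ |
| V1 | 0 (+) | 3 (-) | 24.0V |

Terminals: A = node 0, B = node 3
Nodal analysis, taking node 3 as the 0 V reference.
Source V1 fixes V_0 = 24 V.
KCL at each unknown node (sum of currents leaving = 0; resistances in Ω):
  Node 1: (V_1 - 24)/120 + (V_1 - V_2)/62 + (V_1 - V_4)/11000 = 0
  Node 2: (V_2 - V_1)/62 + (V_2 - 0)/1.3 + (V_2 - V_4)/30 = 0
  Node 4: (V_4 - V_1)/11000 + (V_4 - V_2)/30 + (V_4 - 0)/5600 = 0
Collecting terms (coefficients in siemens):
  0.02455·V_1 - 0.01613·V_2 - 0.00009091·V_4 = 0.2
  0.8187·V_2 - 0.01613·V_1 - 0.03333·V_4 = 0
  0.0336·V_4 - 0.00009091·V_1 - 0.03333·V_2 = 0
Solving these 3 simultaneous equations (Gaussian elimination) gives:
  V_1 = 8.258 V, V_2 = 0.1705 V, V_4 = 0.1915 V
I_R4 = (V_1 - V_4)/R4 = (8.258 - 0.1915)/11000 = 0.0007333 A
|I_R4| = 0.0007333 A

Final answer: |I_R4| = 0.0007333 A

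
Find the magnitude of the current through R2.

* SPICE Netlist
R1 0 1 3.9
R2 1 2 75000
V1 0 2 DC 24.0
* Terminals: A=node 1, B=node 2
Nodal analysis, taking node 2 as the 0 V reference.
Source V1 fixes V_0 = 24 V.
KCL at each unknown node (sum of currents leaving = 0; resistances in Ω):
  Node 1: (V_1 - 24)/3.9 + (V_1 - 0)/75000 = 0
Collecting terms: 0.2564 × V_1 = 6.154  =>  V_1 = 24 V
I_R2 = (V_1 - V_2)/R2 = (24 - 0)/75000 = 0.00032 A
|I_R2| = 0.00032 A

Final answer: |I_R2| = 0.00032 A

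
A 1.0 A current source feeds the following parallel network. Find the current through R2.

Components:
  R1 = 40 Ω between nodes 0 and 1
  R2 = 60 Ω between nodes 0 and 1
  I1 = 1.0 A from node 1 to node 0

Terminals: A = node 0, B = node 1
All resistors sit directly between nodes 0 and 1, so they are in parallel and share one voltage V; the full source current 1 A splits among them.
1/R_par = 1/40 + 1/60 = 0.04167 S  =>  R_par = 24 Ω
V = I × R_par = 1 × 24 = 24 V
I_R2 = V/R2 = 24/60 = 0.4 A

Final answer: 0.4 A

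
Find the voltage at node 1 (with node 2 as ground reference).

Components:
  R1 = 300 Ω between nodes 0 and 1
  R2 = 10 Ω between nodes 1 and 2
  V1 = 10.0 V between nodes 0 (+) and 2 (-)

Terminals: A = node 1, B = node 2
Nodal analysis, taking node 2 as the 0 V reference.
Source V1 fixes V_0 = 10 V.
KCL at each unknown node (sum of currents leaving = 0; resistances in Ω):
  Node 1: (V_1 - 10)/300 + (V_1 - 0)/10 = 0
Collecting terms: 0.1033 × V_1 = 0.03333  =>  V_1 = 0.3226 V
The requested potential is V_1 = 0.3226 V.

Final answer: V_1 = 0.3226 V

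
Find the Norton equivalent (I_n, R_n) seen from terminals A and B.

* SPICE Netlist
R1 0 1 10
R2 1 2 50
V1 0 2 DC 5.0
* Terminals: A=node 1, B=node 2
Find the Thévenin equivalent first; then I_n = V_th/R_th and R_n = R_th.
Step 1 — V_th is the open-circuit voltage V_A - V_B (nothing connected across the terminals).
Nodal analysis, taking node 2 as the 0 V reference.
Source V1 fixes V_0 = 5 V.
KCL at each unknown node (sum of currents leaving = 0; resistances in Ω):
  Node 1: (V_1 - 5)/10 + (V_1 - 0)/50 = 0
Collecting terms: 0.12 × V_1 = 0.5  =>  V_1 = 4.167 V
V_th = V_1 - V_2 = 4.167 - 0 = 4.167 V
Step 2 — R_th: zero the source — replace V1 by a short circuit (node 2 merges into node 0) — and find the resistance seen between A (node 1) and B (node 0).
Reduce the network between node 1 (A) and node 0 (B) by series/parallel combination:
  Rp1 = R1 ‖ R2 (parallel, both between nodes 0 and 1) = 1/(1/10 + 1/50) = 8.333 Ω
R_th = 8.333 Ω
I_n = V_th/R_th = 4.167/8.333 = 0.5 A, and R_n = R_th = 8.333 Ω

Final answer: I_n = 0.5 A, R_n = 8.333 Ω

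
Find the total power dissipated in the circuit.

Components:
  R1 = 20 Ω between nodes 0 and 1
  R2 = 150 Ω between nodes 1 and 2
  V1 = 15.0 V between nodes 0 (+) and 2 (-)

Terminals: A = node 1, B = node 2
Nodal analysis, taking node 2 as the 0 V reference.
Source V1 fixes V_0 = 15 V.
KCL at each unknown node (sum of currents leaving = 0; resistances in Ω):
  Node 1: (V_1 - 15)/20 + (V_1 - 0)/150 = 0
Collecting terms: 0.05667 × V_1 = 0.75  =>  V_1 = 13.24 V
Power in each resistor, P = (ΔV)²/R:
  P_R1 = (15 - 13.24)²/20 = 0.1557 W
  P_R2 = (13.24 - 0)²/150 = 1.168 W
P_total = P_R1 + P_R2 = 1.324 W

Final answer: 1.324 W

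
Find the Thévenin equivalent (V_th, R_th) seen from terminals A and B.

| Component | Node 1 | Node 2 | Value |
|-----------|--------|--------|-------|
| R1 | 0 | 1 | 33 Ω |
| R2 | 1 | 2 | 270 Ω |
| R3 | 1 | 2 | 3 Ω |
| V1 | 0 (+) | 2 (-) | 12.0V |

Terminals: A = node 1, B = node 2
Step 1 — V_th is the open-circuit voltage V_A - V_B (nothing connected across the terminals).
Nodal analysis, taking node 2 as the 0 V reference.
Source V1 fixes V_0 = 12 V.
KCL at each unknown node (sum of currents leaving = 0; resistances in Ω):
  Node 1: (V_1 - 12)/33 + (V_1 - 0)/270 + (V_1 - 0)/3 = 0
Collecting terms: 0.3673 × V_1 = 0.3636  =>  V_1 = 0.9899 V
V_th = V_1 - V_2 = 0.9899 - 0 = 0.9899 V
Step 2 — R_th: zero the source — replace V1 by a short circuit (node 2 merges into node 0) — and find the resistance seen between A (node 1) and B (node 0).
Reduce the network between node 1 (A) and node 0 (B) by series/parallel combination:
  Rp1 = R1 ‖ R2 ‖ R3 (parallel, all between nodes 0 and 1) = 1/(1/33 + 1/270 + 1/3) = 2.722 Ω
R_th = 2.722 Ω

Final answer: V_th = 0.9899 V, R_th = 2.722 Ω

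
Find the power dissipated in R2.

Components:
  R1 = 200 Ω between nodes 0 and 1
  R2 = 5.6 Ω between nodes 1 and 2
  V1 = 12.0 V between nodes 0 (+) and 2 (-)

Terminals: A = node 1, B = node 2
Nodal analysis, taking node 2 as the 0 V reference.
Source V1 fixes V_0 = 12 V.
KCL at each unknown node (sum of currents leaving = 0; resistances in Ω):
  Node 1: (V_1 - 12)/200 + (V_1 - 0)/5.6 = 0
Collecting terms: 0.1836 × V_1 = 0.06  =>  V_1 = 0.3268 V
I_R2 = (V_1 - V_2)/R2 = (0.3268 - 0)/5.6 = 0.05837 A
P_R2 = I_R2² × R2 = (0.05837)² × 5.6 = 0.01908 W

Final answer: 0.01908 W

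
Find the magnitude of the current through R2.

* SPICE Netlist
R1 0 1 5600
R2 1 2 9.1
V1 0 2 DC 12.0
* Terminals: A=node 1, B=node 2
Nodal analysis, taking node 2 as the 0 V reference.
Source V1 fixes V_0 = 12 V.
KCL at each unknown node (sum of currents leaving = 0; resistances in Ω):
  Node 1: (V_1 - 12)/5600 + (V_1 - 0)/9.1 = 0
Collecting terms: 0.1101 × V_1 = 0.002143  =>  V_1 = 0.01947 V
I_R2 = (V_1 - V_2)/R2 = (0.01947 - 0)/9.1 = 0.002139 A
|I_R2| = 0.002139 A

Final answer: |I_R2| = 0.002139 A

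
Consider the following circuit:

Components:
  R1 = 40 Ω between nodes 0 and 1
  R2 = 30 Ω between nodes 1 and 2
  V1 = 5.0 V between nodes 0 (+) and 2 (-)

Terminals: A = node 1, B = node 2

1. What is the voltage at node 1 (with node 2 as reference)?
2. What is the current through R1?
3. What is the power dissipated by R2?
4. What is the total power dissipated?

Nodal analysis, taking node 2 as the 0 V reference.
Source V1 fixes V_0 = 5 V.
KCL at each unknown node (sum of currents leaving = 0; resistances in Ω):
  Node 1: (V_1 - 5)/40 + (V_1 - 0)/30 = 0
Collecting terms: 0.05833 × V_1 = 0.125  =>  V_1 = 2.143 V
Part 1:
  Read off the nodal solution: V_1 = 2.143 V
Part 2:
  I_R1 = (V_0 - V_1)/R1 = (5 - 2.143)/40 = 0.07143 A
  Magnitude: I_R1 = 0.07143 A
Part 3:
  I_R2 = (V_1 - V_2)/R2 = (2.143 - 0)/30 = 0.07143 A
  P_R2 = I_R2² × R2 = (0.07143)² × 30 = 0.1531 W
Part 4:
  Power in each resistor, P = (ΔV)²/R:
    P_R1 = (5 - 2.143)²/40 = 0.2041 W
    P_R2 = (2.143 - 0)²/30 = 0.1531 W
  P_total = P_R1 + P_R2 = 0.3571 W

Final answers:
1. V_1 = 2.143 V
2. I_R1 = 0.07143 A
3. P_R2 = 0.1531 W
4. P_total = 0.3571 W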